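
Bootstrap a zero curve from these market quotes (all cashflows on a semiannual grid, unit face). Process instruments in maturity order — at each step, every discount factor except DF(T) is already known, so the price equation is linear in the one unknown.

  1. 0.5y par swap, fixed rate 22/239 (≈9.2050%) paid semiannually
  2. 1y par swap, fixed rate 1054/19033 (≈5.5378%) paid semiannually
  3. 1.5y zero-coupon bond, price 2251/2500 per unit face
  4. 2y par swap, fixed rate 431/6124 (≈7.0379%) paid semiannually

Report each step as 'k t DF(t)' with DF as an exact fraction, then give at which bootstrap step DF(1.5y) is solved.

1 1/2 239/250
2 1 9473/10000
3 3/2 2251/2500
4 2 8707/10000
DF(1.5y) is solved at step 3

step 1 [0.5y] swap r/2=11/239: DF=(1 − 11/239·(0))/(1+11/239) = 239/250 ≈ 0.956000
step 2 [1y] swap r/2=527/19033: DF=(1 − 527/19033·(0.956000))/(1+527/19033) = 9473/10000 ≈ 0.947300
step 3 [1.5y] zero: DF = P = 2251/2500 ≈ 0.900400
step 4 [2y] swap r/2=431/12248: DF=(1 − 431/12248·(0.956000+0.947300+0.900400))/(1+431/12248) = 8707/10000 ≈ 0.870700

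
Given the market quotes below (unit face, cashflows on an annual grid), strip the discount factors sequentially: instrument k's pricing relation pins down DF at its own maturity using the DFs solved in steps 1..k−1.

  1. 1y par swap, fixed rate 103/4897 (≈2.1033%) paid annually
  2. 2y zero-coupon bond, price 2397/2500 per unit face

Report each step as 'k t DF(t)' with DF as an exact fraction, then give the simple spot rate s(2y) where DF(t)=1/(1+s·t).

1 1 4897/5000
2 2 2397/2500
s(2y) = (1/(2397/2500) − 1)/(2) = 103/4794 ≈ 2.1485%

step 1 [1y] swap r/1=103/4897: DF=(1 − 103/4897·(0))/(1+103/4897) = 4897/5000 ≈ 0.979400
step 2 [2y] zero: DF = P = 2397/2500 ≈ 0.958800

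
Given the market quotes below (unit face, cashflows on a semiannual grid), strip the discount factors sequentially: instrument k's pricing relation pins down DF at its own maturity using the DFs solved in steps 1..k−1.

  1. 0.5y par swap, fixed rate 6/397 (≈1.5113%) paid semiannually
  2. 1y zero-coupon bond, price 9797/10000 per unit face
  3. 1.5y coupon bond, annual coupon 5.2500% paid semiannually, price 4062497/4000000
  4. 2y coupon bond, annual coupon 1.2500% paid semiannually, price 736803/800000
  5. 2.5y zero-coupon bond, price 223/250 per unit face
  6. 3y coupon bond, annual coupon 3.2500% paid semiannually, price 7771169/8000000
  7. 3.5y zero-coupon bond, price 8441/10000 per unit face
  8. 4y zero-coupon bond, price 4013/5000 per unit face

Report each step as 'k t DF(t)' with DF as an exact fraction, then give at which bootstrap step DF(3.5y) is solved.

step 1 [0.5y] swap r/2=3/397: DF=(1 − 3/397·(0))/(1+3/397) = 397/400 ≈ 0.992500
step 2 [1y] zero: DF = P = 9797/10000 ≈ 0.979700
step 3 [1.5y] bond c/2=21/800: DF=(4062497/4000000 − 21/800·(0.992500+0.979700))/(1+21/800) = 587/625 ≈ 0.939200
step 4 [2y] bond c/2=1/160: DF=(736803/800000 − 1/160·(0.992500+0.979700+0.939200))/(1+1/160) = 2243/2500 ≈ 0.897200
step 5 [2.5y] zero: DF = P = 223/250 ≈ 0.892000
step 6 [3y] bond c/2=13/800: DF=(7771169/8000000 − 13/800·(0.992500+0.979700+0.939200+0.897200+0.892000))/(1+13/800) = 8807/10000 ≈ 0.880700
step 7 [3.5y] zero: DF = P = 8441/10000 ≈ 0.844100
step 8 [4y] zero: DF = P = 4013/5000 ≈ 0.802600

1 1/2 397/400
2 1 9797/10000
3 3/2 587/625
4 2 2243/2500
5 5/2 223/250
6 3 8807/10000
7 7/2 8441/10000
8 4 4013/5000
DF(3.5y) is solved at step 7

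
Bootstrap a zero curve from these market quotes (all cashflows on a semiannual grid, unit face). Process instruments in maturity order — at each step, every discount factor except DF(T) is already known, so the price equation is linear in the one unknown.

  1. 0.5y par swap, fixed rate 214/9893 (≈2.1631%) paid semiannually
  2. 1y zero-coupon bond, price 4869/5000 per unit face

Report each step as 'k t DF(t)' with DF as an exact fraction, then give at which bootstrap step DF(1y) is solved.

1 1/2 9893/10000
2 1 4869/5000
DF(1y) is solved at step 2

step 1 [0.5y] swap r/2=107/9893: DF=(1 − 107/9893·(0))/(1+107/9893) = 9893/10000 ≈ 0.989300
step 2 [1y] zero: DF = P = 4869/5000 ≈ 0.973800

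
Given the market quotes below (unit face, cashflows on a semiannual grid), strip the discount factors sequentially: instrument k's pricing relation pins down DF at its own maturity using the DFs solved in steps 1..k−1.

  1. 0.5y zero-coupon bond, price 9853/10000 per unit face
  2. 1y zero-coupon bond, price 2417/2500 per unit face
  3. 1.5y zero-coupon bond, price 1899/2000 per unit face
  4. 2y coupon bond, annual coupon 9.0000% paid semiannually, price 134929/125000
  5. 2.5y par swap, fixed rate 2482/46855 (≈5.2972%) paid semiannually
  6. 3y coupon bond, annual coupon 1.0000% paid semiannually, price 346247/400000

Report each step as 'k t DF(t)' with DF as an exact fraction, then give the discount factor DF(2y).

step 1 [0.5y] zero: DF = P = 9853/10000 ≈ 0.985300
step 2 [1y] zero: DF = P = 2417/2500 ≈ 0.966800
step 3 [1.5y] zero: DF = P = 1899/2000 ≈ 0.949500
step 4 [2y] bond c/2=9/200: DF=(134929/125000 − 9/200·(0.985300+0.966800+0.949500))/(1+9/200) = 227/250 ≈ 0.908000
step 5 [2.5y] swap r/2=1241/46855: DF=(1 − 1241/46855·(0.985300+0.966800+0.949500+0.908000))/(1+1241/46855) = 8759/10000 ≈ 0.875900
step 6 [3y] bond c/2=1/200: DF=(346247/400000 − 1/200·(0.985300+0.966800+0.949500+0.908000+0.875900))/(1+1/200) = 419/500 ≈ 0.838000

1 1/2 9853/10000
2 1 2417/2500
3 3/2 1899/2000
4 2 227/250
5 5/2 8759/10000
6 3 419/500
DF(2y) = 227/250 ≈ 0.908000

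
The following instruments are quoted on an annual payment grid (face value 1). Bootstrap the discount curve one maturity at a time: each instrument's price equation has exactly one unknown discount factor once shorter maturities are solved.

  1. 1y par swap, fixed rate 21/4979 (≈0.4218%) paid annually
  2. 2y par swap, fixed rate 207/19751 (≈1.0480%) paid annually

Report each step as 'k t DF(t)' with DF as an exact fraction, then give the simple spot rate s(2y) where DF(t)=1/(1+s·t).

step 1 [1y] swap r/1=21/4979: DF=(1 − 21/4979·(0))/(1+21/4979) = 4979/5000 ≈ 0.995800
step 2 [2y] swap r/1=207/19751: DF=(1 − 207/19751·(0.995800))/(1+207/19751) = 9793/10000 ≈ 0.979300

1 1 4979/5000
2 2 9793/10000
s(2y) = (1/(9793/10000) − 1)/(2) = 207/19586 ≈ 1.0569%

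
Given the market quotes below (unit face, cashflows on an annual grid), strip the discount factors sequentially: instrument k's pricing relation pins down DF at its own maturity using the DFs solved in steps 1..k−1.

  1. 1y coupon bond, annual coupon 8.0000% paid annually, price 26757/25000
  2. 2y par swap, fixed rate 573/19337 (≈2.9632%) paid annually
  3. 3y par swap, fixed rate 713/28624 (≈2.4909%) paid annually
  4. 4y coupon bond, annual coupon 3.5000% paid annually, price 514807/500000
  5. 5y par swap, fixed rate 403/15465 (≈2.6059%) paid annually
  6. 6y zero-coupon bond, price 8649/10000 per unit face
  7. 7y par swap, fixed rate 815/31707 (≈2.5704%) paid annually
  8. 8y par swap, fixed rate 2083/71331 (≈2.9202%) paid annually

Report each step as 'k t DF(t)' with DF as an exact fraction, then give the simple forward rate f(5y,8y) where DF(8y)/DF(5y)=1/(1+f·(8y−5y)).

1 1 991/1000
2 2 9427/10000
3 3 9287/10000
4 4 449/500
5 5 8791/10000
6 6 8649/10000
7 7 837/1000
8 8 7917/10000
f(5y,8y) = ((8791/10000)/(7917/10000) − 1)/(3) = 874/23751 ≈ 3.6798%

step 1 [1y] bond c/1=2/25: DF=(26757/25000 − 2/25·(0))/(1+2/25) = 991/1000 ≈ 0.991000
step 2 [2y] swap r/1=573/19337: DF=(1 − 573/19337·(0.991000))/(1+573/19337) = 9427/10000 ≈ 0.942700
step 3 [3y] swap r/1=713/28624: DF=(1 − 713/28624·(0.991000+0.942700))/(1+713/28624) = 9287/10000 ≈ 0.928700
step 4 [4y] bond c/1=7/200: DF=(514807/500000 − 7/200·(0.991000+0.942700+0.928700))/(1+7/200) = 449/500 ≈ 0.898000
step 5 [5y] swap r/1=403/15465: DF=(1 − 403/15465·(0.991000+0.942700+0.928700+0.898000))/(1+403/15465) = 8791/10000 ≈ 0.879100
step 6 [6y] zero: DF = P = 8649/10000 ≈ 0.864900
step 7 [7y] swap r/1=815/31707: DF=(1 − 815/31707·(0.991000+0.942700+0.928700+0.898000+0.879100+0.864900))/(1+815/31707) = 837/1000 ≈ 0.837000
step 8 [8y] swap r/1=2083/71331: DF=(1 − 2083/71331·(0.991000+0.942700+0.928700+0.898000+0.879100+0.864900+0.837000))/(1+2083/71331) = 7917/10000 ≈ 0.791700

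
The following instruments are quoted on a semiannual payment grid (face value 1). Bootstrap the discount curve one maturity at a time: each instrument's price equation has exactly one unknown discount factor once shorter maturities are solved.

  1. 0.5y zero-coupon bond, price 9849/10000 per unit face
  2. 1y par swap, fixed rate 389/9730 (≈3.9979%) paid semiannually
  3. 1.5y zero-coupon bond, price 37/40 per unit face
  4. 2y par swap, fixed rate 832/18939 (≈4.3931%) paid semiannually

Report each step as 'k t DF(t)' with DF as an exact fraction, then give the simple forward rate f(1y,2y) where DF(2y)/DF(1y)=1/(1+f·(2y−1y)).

step 1 [0.5y] zero: DF = P = 9849/10000 ≈ 0.984900
step 2 [1y] swap r/2=389/19460: DF=(1 − 389/19460·(0.984900))/(1+389/19460) = 9611/10000 ≈ 0.961100
step 3 [1.5y] zero: DF = P = 37/40 ≈ 0.925000
step 4 [2y] swap r/2=416/18939: DF=(1 − 416/18939·(0.984900+0.961100+0.925000))/(1+416/18939) = 573/625 ≈ 0.916800

1 1/2 9849/10000
2 1 9611/10000
3 3/2 37/40
4 2 573/625
f(1y,2y) = ((9611/10000)/(573/625) − 1)/(1) = 443/9168 ≈ 4.8320%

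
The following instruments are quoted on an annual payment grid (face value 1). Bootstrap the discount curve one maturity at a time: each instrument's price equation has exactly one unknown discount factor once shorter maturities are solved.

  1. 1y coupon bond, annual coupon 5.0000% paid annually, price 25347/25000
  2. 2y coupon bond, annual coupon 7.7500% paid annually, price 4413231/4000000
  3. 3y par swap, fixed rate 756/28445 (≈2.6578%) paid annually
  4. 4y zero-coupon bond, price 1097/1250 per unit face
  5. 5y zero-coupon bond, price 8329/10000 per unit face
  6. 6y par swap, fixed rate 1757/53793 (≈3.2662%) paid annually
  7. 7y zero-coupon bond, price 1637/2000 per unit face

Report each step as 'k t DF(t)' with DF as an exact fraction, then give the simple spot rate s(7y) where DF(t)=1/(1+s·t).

1 1 1207/1250
2 2 1909/2000
3 3 2311/2500
4 4 1097/1250
5 5 8329/10000
6 6 8243/10000
7 7 1637/2000
s(7y) = (1/(1637/2000) − 1)/(7) = 363/11459 ≈ 3.1678%

step 1 [1y] bond c/1=1/20: DF=(25347/25000 − 1/20·(0))/(1+1/20) = 1207/1250 ≈ 0.965600
step 2 [2y] bond c/1=31/400: DF=(4413231/4000000 − 31/400·(0.965600))/(1+31/400) = 1909/2000 ≈ 0.954500
step 3 [3y] swap r/1=756/28445: DF=(1 − 756/28445·(0.965600+0.954500))/(1+756/28445) = 2311/2500 ≈ 0.924400
step 4 [4y] zero: DF = P = 1097/1250 ≈ 0.877600
step 5 [5y] zero: DF = P = 8329/10000 ≈ 0.832900
step 6 [6y] swap r/1=1757/53793: DF=(1 − 1757/53793·(0.965600+0.954500+0.924400+0.877600+0.832900))/(1+1757/53793) = 8243/10000 ≈ 0.824300
step 7 [7y] zero: DF = P = 1637/2000 ≈ 0.818500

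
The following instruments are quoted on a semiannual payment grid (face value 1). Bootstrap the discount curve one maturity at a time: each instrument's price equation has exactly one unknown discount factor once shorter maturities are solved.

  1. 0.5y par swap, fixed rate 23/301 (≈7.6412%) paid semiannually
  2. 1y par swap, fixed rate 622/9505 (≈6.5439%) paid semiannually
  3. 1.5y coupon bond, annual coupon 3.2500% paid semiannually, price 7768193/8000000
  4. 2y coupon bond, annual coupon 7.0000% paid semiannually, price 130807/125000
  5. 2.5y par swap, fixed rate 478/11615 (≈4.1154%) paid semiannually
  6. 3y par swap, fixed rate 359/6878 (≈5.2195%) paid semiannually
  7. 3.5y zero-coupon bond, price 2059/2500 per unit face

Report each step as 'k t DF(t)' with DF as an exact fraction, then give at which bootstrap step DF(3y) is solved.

1 1/2 602/625
2 1 4689/5000
3 3/2 9251/10000
4 2 1831/2000
5 5/2 2261/2500
6 3 2141/2500
7 7/2 2059/2500
DF(3y) is solved at step 6

step 1 [0.5y] swap r/2=23/602: DF=(1 − 23/602·(0))/(1+23/602) = 602/625 ≈ 0.963200
step 2 [1y] swap r/2=311/9505: DF=(1 − 311/9505·(0.963200))/(1+311/9505) = 4689/5000 ≈ 0.937800
step 3 [1.5y] bond c/2=13/800: DF=(7768193/8000000 − 13/800·(0.963200+0.937800))/(1+13/800) = 9251/10000 ≈ 0.925100
step 4 [2y] bond c/2=7/200: DF=(130807/125000 − 7/200·(0.963200+0.937800+0.925100))/(1+7/200) = 1831/2000 ≈ 0.915500
step 5 [2.5y] swap r/2=239/11615: DF=(1 − 239/11615·(0.963200+0.937800+0.925100+0.915500))/(1+239/11615) = 2261/2500 ≈ 0.904400
step 6 [3y] swap r/2=359/13756: DF=(1 − 359/13756·(0.963200+0.937800+0.925100+0.915500+0.904400))/(1+359/13756) = 2141/2500 ≈ 0.856400
step 7 [3.5y] zero: DF = P = 2059/2500 ≈ 0.823600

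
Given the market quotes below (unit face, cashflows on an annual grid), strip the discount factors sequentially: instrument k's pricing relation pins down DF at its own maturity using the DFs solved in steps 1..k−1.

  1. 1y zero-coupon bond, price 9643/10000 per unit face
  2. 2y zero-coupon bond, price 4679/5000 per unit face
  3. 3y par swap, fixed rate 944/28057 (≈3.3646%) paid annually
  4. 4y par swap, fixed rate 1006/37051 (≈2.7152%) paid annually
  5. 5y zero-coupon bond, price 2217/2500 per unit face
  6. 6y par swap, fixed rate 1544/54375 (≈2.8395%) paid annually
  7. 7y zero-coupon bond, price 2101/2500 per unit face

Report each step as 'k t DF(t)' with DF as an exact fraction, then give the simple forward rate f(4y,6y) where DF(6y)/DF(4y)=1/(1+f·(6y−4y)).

1 1 9643/10000
2 2 4679/5000
3 3 566/625
4 4 4497/5000
5 5 2217/2500
6 6 1057/1250
7 7 2101/2500
f(4y,6y) = ((4497/5000)/(1057/1250) − 1)/(2) = 269/8456 ≈ 3.1812%

step 1 [1y] zero: DF = P = 9643/10000 ≈ 0.964300
step 2 [2y] zero: DF = P = 4679/5000 ≈ 0.935800
step 3 [3y] swap r/1=944/28057: DF=(1 − 944/28057·(0.964300+0.935800))/(1+944/28057) = 566/625 ≈ 0.905600
step 4 [4y] swap r/1=1006/37051: DF=(1 − 1006/37051·(0.964300+0.935800+0.905600))/(1+1006/37051) = 4497/5000 ≈ 0.899400
step 5 [5y] zero: DF = P = 2217/2500 ≈ 0.886800
step 6 [6y] swap r/1=1544/54375: DF=(1 − 1544/54375·(0.964300+0.935800+0.905600+0.899400+0.886800))/(1+1544/54375) = 1057/1250 ≈ 0.845600
step 7 [7y] zero: DF = P = 2101/2500 ≈ 0.840400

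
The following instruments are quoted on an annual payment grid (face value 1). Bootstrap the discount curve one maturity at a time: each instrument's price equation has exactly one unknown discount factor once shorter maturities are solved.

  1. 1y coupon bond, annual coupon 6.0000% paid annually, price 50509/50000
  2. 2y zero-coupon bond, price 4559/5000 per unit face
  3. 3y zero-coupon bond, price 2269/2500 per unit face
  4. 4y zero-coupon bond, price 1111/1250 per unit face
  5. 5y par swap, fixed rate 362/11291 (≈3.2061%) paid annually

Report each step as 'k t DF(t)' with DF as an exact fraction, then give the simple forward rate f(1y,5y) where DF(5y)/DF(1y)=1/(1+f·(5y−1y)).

step 1 [1y] bond c/1=3/50: DF=(50509/50000 − 3/50·(0))/(1+3/50) = 953/1000 ≈ 0.953000
step 2 [2y] zero: DF = P = 4559/5000 ≈ 0.911800
step 3 [3y] zero: DF = P = 2269/2500 ≈ 0.907600
step 4 [4y] zero: DF = P = 1111/1250 ≈ 0.888800
step 5 [5y] swap r/1=362/11291: DF=(1 − 362/11291·(0.953000+0.911800+0.907600+0.888800))/(1+362/11291) = 1069/1250 ≈ 0.855200

1 1 953/1000
2 2 4559/5000
3 3 2269/2500
4 4 1111/1250
5 5 1069/1250
f(1y,5y) = ((953/1000)/(1069/1250) − 1)/(4) = 489/17104 ≈ 2.8590%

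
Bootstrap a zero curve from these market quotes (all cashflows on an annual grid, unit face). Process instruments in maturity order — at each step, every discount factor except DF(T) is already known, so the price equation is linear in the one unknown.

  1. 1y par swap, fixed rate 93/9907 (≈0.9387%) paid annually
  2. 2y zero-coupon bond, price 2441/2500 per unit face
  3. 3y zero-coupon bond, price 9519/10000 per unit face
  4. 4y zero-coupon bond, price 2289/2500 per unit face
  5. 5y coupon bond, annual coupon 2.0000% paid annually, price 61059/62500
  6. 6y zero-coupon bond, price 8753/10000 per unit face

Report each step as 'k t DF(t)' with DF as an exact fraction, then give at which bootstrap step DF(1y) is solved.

step 1 [1y] swap r/1=93/9907: DF=(1 − 93/9907·(0))/(1+93/9907) = 9907/10000 ≈ 0.990700
step 2 [2y] zero: DF = P = 2441/2500 ≈ 0.976400
step 3 [3y] zero: DF = P = 9519/10000 ≈ 0.951900
step 4 [4y] zero: DF = P = 2289/2500 ≈ 0.915600
step 5 [5y] bond c/1=1/50: DF=(61059/62500 − 1/50·(0.990700+0.976400+0.951900+0.915600))/(1+1/50) = 4413/5000 ≈ 0.882600
step 6 [6y] zero: DF = P = 8753/10000 ≈ 0.875300

1 1 9907/10000
2 2 2441/2500
3 3 9519/10000
4 4 2289/2500
5 5 4413/5000
6 6 8753/10000
DF(1y) is solved at step 1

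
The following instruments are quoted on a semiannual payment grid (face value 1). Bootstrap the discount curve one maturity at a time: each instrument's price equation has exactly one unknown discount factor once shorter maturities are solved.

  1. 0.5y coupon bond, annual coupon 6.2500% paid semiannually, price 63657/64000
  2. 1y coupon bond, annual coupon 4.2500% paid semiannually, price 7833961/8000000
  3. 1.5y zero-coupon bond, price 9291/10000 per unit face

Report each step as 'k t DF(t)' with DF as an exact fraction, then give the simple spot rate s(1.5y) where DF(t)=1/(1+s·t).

1 1/2 1929/2000
2 1 2347/2500
3 3/2 9291/10000
s(1.5y) = (1/(9291/10000) − 1)/(3/2) = 1418/27873 ≈ 5.0874%

step 1 [0.5y] bond c/2=1/32: DF=(63657/64000 − 1/32·(0))/(1+1/32) = 1929/2000 ≈ 0.964500
step 2 [1y] bond c/2=17/800: DF=(7833961/8000000 − 17/800·(0.964500))/(1+17/800) = 2347/2500 ≈ 0.938800
step 3 [1.5y] zero: DF = P = 9291/10000 ≈ 0.929100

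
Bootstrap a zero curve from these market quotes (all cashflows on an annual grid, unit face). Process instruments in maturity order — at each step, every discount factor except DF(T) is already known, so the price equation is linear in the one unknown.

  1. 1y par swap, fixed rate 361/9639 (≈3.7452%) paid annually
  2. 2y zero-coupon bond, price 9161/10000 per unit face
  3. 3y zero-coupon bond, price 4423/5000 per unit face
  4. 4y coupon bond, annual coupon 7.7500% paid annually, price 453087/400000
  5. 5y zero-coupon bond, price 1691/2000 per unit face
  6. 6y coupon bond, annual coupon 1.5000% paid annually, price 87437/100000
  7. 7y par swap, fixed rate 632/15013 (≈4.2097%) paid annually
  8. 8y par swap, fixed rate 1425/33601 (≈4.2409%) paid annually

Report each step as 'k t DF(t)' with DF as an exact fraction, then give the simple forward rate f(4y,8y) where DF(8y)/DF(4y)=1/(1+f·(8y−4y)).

step 1 [1y] swap r/1=361/9639: DF=(1 − 361/9639·(0))/(1+361/9639) = 9639/10000 ≈ 0.963900
step 2 [2y] zero: DF = P = 9161/10000 ≈ 0.916100
step 3 [3y] zero: DF = P = 4423/5000 ≈ 0.884600
step 4 [4y] bond c/1=31/400: DF=(453087/400000 − 31/400·(0.963900+0.916100+0.884600))/(1+31/400) = 2131/2500 ≈ 0.852400
step 5 [5y] zero: DF = P = 1691/2000 ≈ 0.845500
step 6 [6y] bond c/1=3/200: DF=(87437/100000 − 3/200·(0.963900+0.916100+0.884600+0.852400+0.845500))/(1+3/200) = 1591/2000 ≈ 0.795500
step 7 [7y] swap r/1=632/15013: DF=(1 − 632/15013·(0.963900+0.916100+0.884600+0.852400+0.845500+0.795500))/(1+632/15013) = 467/625 ≈ 0.747200
step 8 [8y] swap r/1=1425/33601: DF=(1 − 1425/33601·(0.963900+0.916100+0.884600+0.852400+0.845500+0.795500+0.747200))/(1+1425/33601) = 143/200 ≈ 0.715000

1 1 9639/10000
2 2 9161/10000
3 3 4423/5000
4 4 2131/2500
5 5 1691/2000
6 6 1591/2000
7 7 467/625
8 8 143/200
f(4y,8y) = ((2131/2500)/(143/200) − 1)/(4) = 687/14300 ≈ 4.8042%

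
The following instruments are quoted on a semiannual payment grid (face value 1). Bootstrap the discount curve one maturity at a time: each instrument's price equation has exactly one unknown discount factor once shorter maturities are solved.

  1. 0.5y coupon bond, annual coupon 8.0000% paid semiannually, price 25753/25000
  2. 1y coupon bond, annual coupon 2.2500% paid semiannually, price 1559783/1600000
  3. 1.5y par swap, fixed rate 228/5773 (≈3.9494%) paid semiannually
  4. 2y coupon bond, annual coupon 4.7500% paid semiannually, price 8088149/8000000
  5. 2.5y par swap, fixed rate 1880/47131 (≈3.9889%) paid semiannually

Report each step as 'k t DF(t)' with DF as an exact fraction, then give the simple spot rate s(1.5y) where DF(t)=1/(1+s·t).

step 1 [0.5y] bond c/2=1/25: DF=(25753/25000 − 1/25·(0))/(1+1/25) = 1981/2000 ≈ 0.990500
step 2 [1y] bond c/2=9/800: DF=(1559783/1600000 − 9/800·(0.990500))/(1+9/800) = 953/1000 ≈ 0.953000
step 3 [1.5y] swap r/2=114/5773: DF=(1 − 114/5773·(0.990500+0.953000))/(1+114/5773) = 943/1000 ≈ 0.943000
step 4 [2y] bond c/2=19/800: DF=(8088149/8000000 − 19/800·(0.990500+0.953000+0.943000))/(1+19/800) = 4603/5000 ≈ 0.920600
step 5 [2.5y] swap r/2=940/47131: DF=(1 − 940/47131·(0.990500+0.953000+0.943000+0.920600))/(1+940/47131) = 453/500 ≈ 0.906000

1 1/2 1981/2000
2 1 953/1000
3 3/2 943/1000
4 2 4603/5000
5 5/2 453/500
s(1.5y) = (1/(943/1000) − 1)/(3/2) = 38/943 ≈ 4.0297%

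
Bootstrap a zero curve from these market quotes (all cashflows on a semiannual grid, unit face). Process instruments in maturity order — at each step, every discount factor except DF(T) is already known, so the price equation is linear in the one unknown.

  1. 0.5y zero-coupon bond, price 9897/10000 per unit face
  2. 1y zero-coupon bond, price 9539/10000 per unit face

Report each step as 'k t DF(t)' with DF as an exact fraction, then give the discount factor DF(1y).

1 1/2 9897/10000
2 1 9539/10000
DF(1y) = 9539/10000 ≈ 0.953900

step 1 [0.5y] zero: DF = P = 9897/10000 ≈ 0.989700
step 2 [1y] zero: DF = P = 9539/10000 ≈ 0.953900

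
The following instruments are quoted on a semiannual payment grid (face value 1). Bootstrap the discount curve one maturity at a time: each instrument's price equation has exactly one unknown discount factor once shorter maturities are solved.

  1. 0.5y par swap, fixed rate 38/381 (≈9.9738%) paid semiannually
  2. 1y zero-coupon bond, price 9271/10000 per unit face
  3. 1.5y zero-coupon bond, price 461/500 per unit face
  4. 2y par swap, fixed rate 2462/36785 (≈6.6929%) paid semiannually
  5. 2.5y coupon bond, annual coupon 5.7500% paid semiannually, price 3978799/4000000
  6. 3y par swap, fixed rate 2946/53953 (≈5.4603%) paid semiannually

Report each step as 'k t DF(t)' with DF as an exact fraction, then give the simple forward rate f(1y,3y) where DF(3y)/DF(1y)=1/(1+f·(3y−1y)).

step 1 [0.5y] swap r/2=19/381: DF=(1 − 19/381·(0))/(1+19/381) = 381/400 ≈ 0.952500
step 2 [1y] zero: DF = P = 9271/10000 ≈ 0.927100
step 3 [1.5y] zero: DF = P = 461/500 ≈ 0.922000
step 4 [2y] swap r/2=1231/36785: DF=(1 − 1231/36785·(0.952500+0.927100+0.922000))/(1+1231/36785) = 8769/10000 ≈ 0.876900
step 5 [2.5y] bond c/2=23/800: DF=(3978799/4000000 − 23/800·(0.952500+0.927100+0.922000+0.876900))/(1+23/800) = 8641/10000 ≈ 0.864100
step 6 [3y] swap r/2=1473/53953: DF=(1 − 1473/53953·(0.952500+0.927100+0.922000+0.876900+0.864100))/(1+1473/53953) = 8527/10000 ≈ 0.852700

1 1/2 381/400
2 1 9271/10000
3 3/2 461/500
4 2 8769/10000
5 5/2 8641/10000
6 3 8527/10000
f(1y,3y) = ((9271/10000)/(8527/10000) − 1)/(2) = 372/8527 ≈ 4.3626%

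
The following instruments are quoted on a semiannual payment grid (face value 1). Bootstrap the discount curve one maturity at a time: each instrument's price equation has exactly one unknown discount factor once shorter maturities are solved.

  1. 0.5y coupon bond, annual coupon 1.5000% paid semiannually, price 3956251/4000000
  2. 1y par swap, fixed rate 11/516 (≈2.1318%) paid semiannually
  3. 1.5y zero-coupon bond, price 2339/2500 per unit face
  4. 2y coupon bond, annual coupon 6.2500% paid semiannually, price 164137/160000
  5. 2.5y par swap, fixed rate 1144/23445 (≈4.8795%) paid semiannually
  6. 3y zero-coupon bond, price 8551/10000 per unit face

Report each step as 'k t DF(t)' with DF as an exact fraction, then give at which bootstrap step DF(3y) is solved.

step 1 [0.5y] bond c/2=3/400: DF=(3956251/4000000 − 3/400·(0))/(1+3/400) = 9817/10000 ≈ 0.981700
step 2 [1y] swap r/2=11/1032: DF=(1 − 11/1032·(0.981700))/(1+11/1032) = 9791/10000 ≈ 0.979100
step 3 [1.5y] zero: DF = P = 2339/2500 ≈ 0.935600
step 4 [2y] bond c/2=1/32: DF=(164137/160000 − 1/32·(0.981700+0.979100+0.935600))/(1+1/32) = 907/1000 ≈ 0.907000
step 5 [2.5y] swap r/2=572/23445: DF=(1 − 572/23445·(0.981700+0.979100+0.935600+0.907000))/(1+572/23445) = 1107/1250 ≈ 0.885600
step 6 [3y] zero: DF = P = 8551/10000 ≈ 0.855100

1 1/2 9817/10000
2 1 9791/10000
3 3/2 2339/2500
4 2 907/1000
5 5/2 1107/1250
6 3 8551/10000
DF(3y) is solved at step 6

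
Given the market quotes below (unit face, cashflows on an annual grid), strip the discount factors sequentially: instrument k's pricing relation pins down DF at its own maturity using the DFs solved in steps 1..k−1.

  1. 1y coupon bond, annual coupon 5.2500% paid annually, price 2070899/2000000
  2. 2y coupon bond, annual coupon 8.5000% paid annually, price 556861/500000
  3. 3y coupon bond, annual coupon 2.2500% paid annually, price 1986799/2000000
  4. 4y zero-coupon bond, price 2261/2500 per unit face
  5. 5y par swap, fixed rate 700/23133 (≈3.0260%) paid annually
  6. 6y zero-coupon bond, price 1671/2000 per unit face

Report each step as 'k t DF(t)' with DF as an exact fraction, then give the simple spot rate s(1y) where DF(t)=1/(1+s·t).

step 1 [1y] bond c/1=21/400: DF=(2070899/2000000 − 21/400·(0))/(1+21/400) = 4919/5000 ≈ 0.983800
step 2 [2y] bond c/1=17/200: DF=(556861/500000 − 17/200·(0.983800))/(1+17/200) = 4747/5000 ≈ 0.949400
step 3 [3y] bond c/1=9/400: DF=(1986799/2000000 − 9/400·(0.983800+0.949400))/(1+9/400) = 929/1000 ≈ 0.929000
step 4 [4y] zero: DF = P = 2261/2500 ≈ 0.904400
step 5 [5y] swap r/1=700/23133: DF=(1 − 700/23133·(0.983800+0.949400+0.929000+0.904400))/(1+700/23133) = 43/50 ≈ 0.860000
step 6 [6y] zero: DF = P = 1671/2000 ≈ 0.835500

1 1 4919/5000
2 2 4747/5000
3 3 929/1000
4 4 2261/2500
5 5 43/50
6 6 1671/2000
s(1y) = (1/(4919/5000) − 1)/(1) = 81/4919 ≈ 1.6467%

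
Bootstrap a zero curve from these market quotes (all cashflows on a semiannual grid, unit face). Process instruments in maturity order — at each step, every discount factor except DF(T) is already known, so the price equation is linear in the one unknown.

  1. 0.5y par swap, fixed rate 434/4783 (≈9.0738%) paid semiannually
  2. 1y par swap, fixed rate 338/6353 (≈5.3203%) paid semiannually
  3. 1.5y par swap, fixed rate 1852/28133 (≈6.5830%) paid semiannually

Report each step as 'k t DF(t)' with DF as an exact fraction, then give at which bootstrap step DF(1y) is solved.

step 1 [0.5y] swap r/2=217/4783: DF=(1 − 217/4783·(0))/(1+217/4783) = 4783/5000 ≈ 0.956600
step 2 [1y] swap r/2=169/6353: DF=(1 − 169/6353·(0.956600))/(1+169/6353) = 9493/10000 ≈ 0.949300
step 3 [1.5y] swap r/2=926/28133: DF=(1 − 926/28133·(0.956600+0.949300))/(1+926/28133) = 4537/5000 ≈ 0.907400

1 1/2 4783/5000
2 1 9493/10000
3 3/2 4537/5000
DF(1y) is solved at step 2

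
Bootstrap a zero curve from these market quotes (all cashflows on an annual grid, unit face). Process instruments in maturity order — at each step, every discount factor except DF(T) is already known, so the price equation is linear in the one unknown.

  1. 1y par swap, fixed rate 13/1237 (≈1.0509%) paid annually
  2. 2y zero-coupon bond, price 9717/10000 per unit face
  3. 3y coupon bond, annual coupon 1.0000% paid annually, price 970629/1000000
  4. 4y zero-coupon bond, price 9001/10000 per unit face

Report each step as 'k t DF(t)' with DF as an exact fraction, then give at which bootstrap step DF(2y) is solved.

step 1 [1y] swap r/1=13/1237: DF=(1 − 13/1237·(0))/(1+13/1237) = 1237/1250 ≈ 0.989600
step 2 [2y] zero: DF = P = 9717/10000 ≈ 0.971700
step 3 [3y] bond c/1=1/100: DF=(970629/1000000 − 1/100·(0.989600+0.971700))/(1+1/100) = 1177/1250 ≈ 0.941600
step 4 [4y] zero: DF = P = 9001/10000 ≈ 0.900100

1 1 1237/1250
2 2 9717/10000
3 3 1177/1250
4 4 9001/10000
DF(2y) is solved at step 2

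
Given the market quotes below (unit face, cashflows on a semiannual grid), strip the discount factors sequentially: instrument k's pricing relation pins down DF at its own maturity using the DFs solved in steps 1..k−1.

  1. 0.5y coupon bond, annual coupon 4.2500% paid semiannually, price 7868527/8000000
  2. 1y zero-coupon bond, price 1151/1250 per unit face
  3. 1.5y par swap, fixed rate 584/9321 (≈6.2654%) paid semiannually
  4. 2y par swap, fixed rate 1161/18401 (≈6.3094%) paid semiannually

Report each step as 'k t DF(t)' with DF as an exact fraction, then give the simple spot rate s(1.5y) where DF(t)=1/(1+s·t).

step 1 [0.5y] bond c/2=17/800: DF=(7868527/8000000 − 17/800·(0))/(1+17/800) = 9631/10000 ≈ 0.963100
step 2 [1y] zero: DF = P = 1151/1250 ≈ 0.920800
step 3 [1.5y] swap r/2=292/9321: DF=(1 − 292/9321·(0.963100+0.920800))/(1+292/9321) = 2281/2500 ≈ 0.912400
step 4 [2y] swap r/2=1161/36802: DF=(1 − 1161/36802·(0.963100+0.920800+0.912400))/(1+1161/36802) = 8839/10000 ≈ 0.883900

1 1/2 9631/10000
2 1 1151/1250
3 3/2 2281/2500
4 2 8839/10000
s(1.5y) = (1/(2281/2500) − 1)/(3/2) = 146/2281 ≈ 6.4007%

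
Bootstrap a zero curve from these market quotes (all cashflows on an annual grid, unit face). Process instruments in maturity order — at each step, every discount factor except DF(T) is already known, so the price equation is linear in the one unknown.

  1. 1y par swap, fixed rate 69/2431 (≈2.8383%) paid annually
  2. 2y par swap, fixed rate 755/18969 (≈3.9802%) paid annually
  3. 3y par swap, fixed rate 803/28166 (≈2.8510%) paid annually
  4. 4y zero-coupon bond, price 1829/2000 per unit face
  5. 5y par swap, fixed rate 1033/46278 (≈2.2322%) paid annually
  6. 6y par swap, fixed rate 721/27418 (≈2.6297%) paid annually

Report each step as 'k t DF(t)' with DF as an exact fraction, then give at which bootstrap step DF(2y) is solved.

step 1 [1y] swap r/1=69/2431: DF=(1 − 69/2431·(0))/(1+69/2431) = 2431/2500 ≈ 0.972400
step 2 [2y] swap r/1=755/18969: DF=(1 − 755/18969·(0.972400))/(1+755/18969) = 1849/2000 ≈ 0.924500
step 3 [3y] swap r/1=803/28166: DF=(1 − 803/28166·(0.972400+0.924500))/(1+803/28166) = 9197/10000 ≈ 0.919700
step 4 [4y] zero: DF = P = 1829/2000 ≈ 0.914500
step 5 [5y] swap r/1=1033/46278: DF=(1 − 1033/46278·(0.972400+0.924500+0.919700+0.914500))/(1+1033/46278) = 8967/10000 ≈ 0.896700
step 6 [6y] swap r/1=721/27418: DF=(1 − 721/27418·(0.972400+0.924500+0.919700+0.914500+0.896700))/(1+721/27418) = 4279/5000 ≈ 0.855800

1 1 2431/2500
2 2 1849/2000
3 3 9197/10000
4 4 1829/2000
5 5 8967/10000
6 6 4279/5000
DF(2y) is solved at step 2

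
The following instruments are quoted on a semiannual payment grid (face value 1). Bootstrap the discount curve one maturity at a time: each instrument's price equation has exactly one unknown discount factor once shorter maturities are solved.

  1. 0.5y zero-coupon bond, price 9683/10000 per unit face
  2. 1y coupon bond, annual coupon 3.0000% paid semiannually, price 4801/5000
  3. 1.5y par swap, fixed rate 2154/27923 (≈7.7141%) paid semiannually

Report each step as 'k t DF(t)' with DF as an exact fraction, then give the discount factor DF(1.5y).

1 1/2 9683/10000
2 1 9317/10000
3 3/2 8923/10000
DF(1.5y) = 8923/10000 ≈ 0.892300

step 1 [0.5y] zero: DF = P = 9683/10000 ≈ 0.968300
step 2 [1y] bond c/2=3/200: DF=(4801/5000 − 3/200·(0.968300))/(1+3/200) = 9317/10000 ≈ 0.931700
step 3 [1.5y] swap r/2=1077/27923: DF=(1 − 1077/27923·(0.968300+0.931700))/(1+1077/27923) = 8923/10000 ≈ 0.892300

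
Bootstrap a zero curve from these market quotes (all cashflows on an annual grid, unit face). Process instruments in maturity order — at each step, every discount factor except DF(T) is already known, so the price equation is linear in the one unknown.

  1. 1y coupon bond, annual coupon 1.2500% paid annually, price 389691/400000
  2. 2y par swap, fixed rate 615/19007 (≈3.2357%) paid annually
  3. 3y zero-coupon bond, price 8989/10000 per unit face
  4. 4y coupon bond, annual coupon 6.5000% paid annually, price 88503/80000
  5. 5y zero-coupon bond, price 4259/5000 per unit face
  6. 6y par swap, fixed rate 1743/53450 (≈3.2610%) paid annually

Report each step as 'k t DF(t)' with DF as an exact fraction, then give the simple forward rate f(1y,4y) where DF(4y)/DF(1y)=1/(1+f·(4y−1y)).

step 1 [1y] bond c/1=1/80: DF=(389691/400000 − 1/80·(0))/(1+1/80) = 4811/5000 ≈ 0.962200
step 2 [2y] swap r/1=615/19007: DF=(1 − 615/19007·(0.962200))/(1+615/19007) = 1877/2000 ≈ 0.938500
step 3 [3y] zero: DF = P = 8989/10000 ≈ 0.898900
step 4 [4y] bond c/1=13/200: DF=(88503/80000 − 13/200·(0.962200+0.938500+0.898900))/(1+13/200) = 8679/10000 ≈ 0.867900
step 5 [5y] zero: DF = P = 4259/5000 ≈ 0.851800
step 6 [6y] swap r/1=1743/53450: DF=(1 − 1743/53450·(0.962200+0.938500+0.898900+0.867900+0.851800))/(1+1743/53450) = 8257/10000 ≈ 0.825700

1 1 4811/5000
2 2 1877/2000
3 3 8989/10000
4 4 8679/10000
5 5 4259/5000
6 6 8257/10000
f(1y,4y) = ((4811/5000)/(8679/10000) − 1)/(3) = 943/26037 ≈ 3.6218%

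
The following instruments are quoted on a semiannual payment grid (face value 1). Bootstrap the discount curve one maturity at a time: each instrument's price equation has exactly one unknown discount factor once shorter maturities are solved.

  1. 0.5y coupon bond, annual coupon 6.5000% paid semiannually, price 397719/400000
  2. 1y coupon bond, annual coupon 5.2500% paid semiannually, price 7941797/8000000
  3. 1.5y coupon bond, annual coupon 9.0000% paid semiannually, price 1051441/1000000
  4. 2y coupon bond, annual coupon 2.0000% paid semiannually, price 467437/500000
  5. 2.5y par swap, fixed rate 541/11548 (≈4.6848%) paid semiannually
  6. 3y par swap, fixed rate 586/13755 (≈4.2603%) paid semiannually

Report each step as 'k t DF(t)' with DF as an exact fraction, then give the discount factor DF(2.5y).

step 1 [0.5y] bond c/2=13/400: DF=(397719/400000 − 13/400·(0))/(1+13/400) = 963/1000 ≈ 0.963000
step 2 [1y] bond c/2=21/800: DF=(7941797/8000000 − 21/800·(0.963000))/(1+21/800) = 9427/10000 ≈ 0.942700
step 3 [1.5y] bond c/2=9/200: DF=(1051441/1000000 − 9/200·(0.963000+0.942700))/(1+9/200) = 9241/10000 ≈ 0.924100
step 4 [2y] bond c/2=1/100: DF=(467437/500000 − 1/100·(0.963000+0.942700+0.924100))/(1+1/100) = 561/625 ≈ 0.897600
step 5 [2.5y] swap r/2=541/23096: DF=(1 − 541/23096·(0.963000+0.942700+0.924100+0.897600))/(1+541/23096) = 4459/5000 ≈ 0.891800
step 6 [3y] swap r/2=293/13755: DF=(1 − 293/13755·(0.963000+0.942700+0.924100+0.897600+0.891800))/(1+293/13755) = 2207/2500 ≈ 0.882800

1 1/2 963/1000
2 1 9427/10000
3 3/2 9241/10000
4 2 561/625
5 5/2 4459/5000
6 3 2207/2500
DF(2.5y) = 4459/5000 ≈ 0.891800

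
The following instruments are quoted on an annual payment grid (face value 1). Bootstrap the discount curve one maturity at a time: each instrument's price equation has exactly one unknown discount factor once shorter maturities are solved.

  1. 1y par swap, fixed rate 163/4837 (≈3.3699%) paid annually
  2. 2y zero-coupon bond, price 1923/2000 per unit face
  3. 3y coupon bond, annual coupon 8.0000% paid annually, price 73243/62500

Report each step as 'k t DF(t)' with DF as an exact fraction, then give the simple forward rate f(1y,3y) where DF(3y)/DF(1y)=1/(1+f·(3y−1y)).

step 1 [1y] swap r/1=163/4837: DF=(1 − 163/4837·(0))/(1+163/4837) = 4837/5000 ≈ 0.967400
step 2 [2y] zero: DF = P = 1923/2000 ≈ 0.961500
step 3 [3y] bond c/1=2/25: DF=(73243/62500 − 2/25·(0.967400+0.961500))/(1+2/25) = 4711/5000 ≈ 0.942200

1 1 4837/5000
2 2 1923/2000
3 3 4711/5000
f(1y,3y) = ((4837/5000)/(4711/5000) − 1)/(2) = 9/673 ≈ 1.3373%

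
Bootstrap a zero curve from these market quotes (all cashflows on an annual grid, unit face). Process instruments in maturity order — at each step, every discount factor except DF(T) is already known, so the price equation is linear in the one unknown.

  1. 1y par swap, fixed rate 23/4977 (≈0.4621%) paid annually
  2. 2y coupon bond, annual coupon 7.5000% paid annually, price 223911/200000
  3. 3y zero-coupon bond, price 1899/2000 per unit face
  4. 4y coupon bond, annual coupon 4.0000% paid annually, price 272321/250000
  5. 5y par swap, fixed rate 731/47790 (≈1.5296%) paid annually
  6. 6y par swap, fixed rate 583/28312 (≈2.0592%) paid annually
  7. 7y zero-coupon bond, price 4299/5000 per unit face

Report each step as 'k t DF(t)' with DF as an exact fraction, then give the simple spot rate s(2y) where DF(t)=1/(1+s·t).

step 1 [1y] swap r/1=23/4977: DF=(1 − 23/4977·(0))/(1+23/4977) = 4977/5000 ≈ 0.995400
step 2 [2y] bond c/1=3/40: DF=(223911/200000 − 3/40·(0.995400))/(1+3/40) = 243/250 ≈ 0.972000
step 3 [3y] zero: DF = P = 1899/2000 ≈ 0.949500
step 4 [4y] bond c/1=1/25: DF=(272321/250000 − 1/25·(0.995400+0.972000+0.949500))/(1+1/25) = 1169/1250 ≈ 0.935200
step 5 [5y] swap r/1=731/47790: DF=(1 − 731/47790·(0.995400+0.972000+0.949500+0.935200))/(1+731/47790) = 9269/10000 ≈ 0.926900
step 6 [6y] swap r/1=583/28312: DF=(1 − 583/28312·(0.995400+0.972000+0.949500+0.935200+0.926900))/(1+583/28312) = 4417/5000 ≈ 0.883400
step 7 [7y] zero: DF = P = 4299/5000 ≈ 0.859800

1 1 4977/5000
2 2 243/250
3 3 1899/2000
4 4 1169/1250
5 5 9269/10000
6 6 4417/5000
7 7 4299/5000
s(2y) = (1/(243/250) − 1)/(2) = 7/486 ≈ 1.4403%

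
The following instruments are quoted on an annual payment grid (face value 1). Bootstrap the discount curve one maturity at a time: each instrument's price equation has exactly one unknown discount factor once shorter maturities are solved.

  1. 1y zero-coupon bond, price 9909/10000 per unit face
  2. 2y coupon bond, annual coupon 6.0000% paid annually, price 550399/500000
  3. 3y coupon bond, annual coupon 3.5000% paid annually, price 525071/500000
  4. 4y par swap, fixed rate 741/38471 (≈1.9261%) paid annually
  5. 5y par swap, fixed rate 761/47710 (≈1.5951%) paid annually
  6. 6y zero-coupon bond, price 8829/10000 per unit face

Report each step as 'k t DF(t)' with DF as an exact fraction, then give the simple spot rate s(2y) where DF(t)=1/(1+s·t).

step 1 [1y] zero: DF = P = 9909/10000 ≈ 0.990900
step 2 [2y] bond c/1=3/50: DF=(550399/500000 − 3/50·(0.990900))/(1+3/50) = 614/625 ≈ 0.982400
step 3 [3y] bond c/1=7/200: DF=(525071/500000 − 7/200·(0.990900+0.982400))/(1+7/200) = 9479/10000 ≈ 0.947900
step 4 [4y] swap r/1=741/38471: DF=(1 − 741/38471·(0.990900+0.982400+0.947900))/(1+741/38471) = 9259/10000 ≈ 0.925900
step 5 [5y] swap r/1=761/47710: DF=(1 − 761/47710·(0.990900+0.982400+0.947900+0.925900))/(1+761/47710) = 9239/10000 ≈ 0.923900
step 6 [6y] zero: DF = P = 8829/10000 ≈ 0.882900

1 1 9909/10000
2 2 614/625
3 3 9479/10000
4 4 9259/10000
5 5 9239/10000
6 6 8829/10000
s(2y) = (1/(614/625) − 1)/(2) = 11/1228 ≈ 0.8958%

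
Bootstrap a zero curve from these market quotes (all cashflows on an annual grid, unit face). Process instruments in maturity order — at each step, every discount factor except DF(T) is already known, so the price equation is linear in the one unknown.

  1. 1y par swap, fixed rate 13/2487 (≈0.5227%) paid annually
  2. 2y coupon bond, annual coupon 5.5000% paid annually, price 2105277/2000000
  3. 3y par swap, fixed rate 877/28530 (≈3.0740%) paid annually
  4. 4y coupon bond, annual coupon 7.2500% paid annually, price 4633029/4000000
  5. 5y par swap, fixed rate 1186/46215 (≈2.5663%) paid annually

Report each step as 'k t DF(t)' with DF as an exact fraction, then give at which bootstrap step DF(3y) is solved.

step 1 [1y] swap r/1=13/2487: DF=(1 − 13/2487·(0))/(1+13/2487) = 2487/2500 ≈ 0.994800
step 2 [2y] bond c/1=11/200: DF=(2105277/2000000 − 11/200·(0.994800))/(1+11/200) = 9459/10000 ≈ 0.945900
step 3 [3y] swap r/1=877/28530: DF=(1 − 877/28530·(0.994800+0.945900))/(1+877/28530) = 9123/10000 ≈ 0.912300
step 4 [4y] bond c/1=29/400: DF=(4633029/4000000 − 29/400·(0.994800+0.945900+0.912300))/(1+29/400) = 8871/10000 ≈ 0.887100
step 5 [5y] swap r/1=1186/46215: DF=(1 − 1186/46215·(0.994800+0.945900+0.912300+0.887100))/(1+1186/46215) = 4407/5000 ≈ 0.881400

1 1 2487/2500
2 2 9459/10000
3 3 9123/10000
4 4 8871/10000
5 5 4407/5000
DF(3y) is solved at step 3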